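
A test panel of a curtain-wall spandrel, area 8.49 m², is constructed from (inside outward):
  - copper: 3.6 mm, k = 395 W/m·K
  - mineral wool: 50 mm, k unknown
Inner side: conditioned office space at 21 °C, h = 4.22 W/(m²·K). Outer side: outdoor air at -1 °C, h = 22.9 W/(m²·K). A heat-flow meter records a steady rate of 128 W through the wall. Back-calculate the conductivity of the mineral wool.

k ≈ 0.0424 W/(m·K)

Thermal resistances in series:
R_inner film = 1/(h_i·A) = 1/(4.22×8.49) = 0.02791 K/W
R_copper = L/(kA) = 0.0036/(395×8.49) = 1.073×10^-6 K/W
R_outer film = 1/(h_o·A) = 1/(22.9×8.49) = 0.005143 K/W
Sum of known resistances R_other = 0.03306 K/W
Total R = ΔT/Q = 22/128 = 0.1719 K/W
R_mineral wool = R_total − R_other = 0.1388 K/W
k = L/(R·A) = 0.05/(0.1388×8.49)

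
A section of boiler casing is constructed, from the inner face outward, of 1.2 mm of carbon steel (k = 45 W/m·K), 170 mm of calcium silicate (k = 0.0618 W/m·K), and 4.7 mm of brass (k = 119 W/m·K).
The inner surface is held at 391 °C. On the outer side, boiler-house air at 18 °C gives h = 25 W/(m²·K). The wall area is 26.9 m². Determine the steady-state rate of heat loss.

Treating each layer as a thermal resistance in series:
R_carbon steel = L/(kA) = 0.0012/(45×26.9) = 9.913×10^-7 K/W
R_calcium silicate = L/(kA) = 0.17/(0.0618×26.9) = 0.1023 K/W
R_brass = L/(kA) = 0.0047/(119×26.9) = 1.468×10^-6 K/W
R_outer film = 1/(h_o·A) = 1/(25×26.9) = 0.001487 K/W
R_total = 0.1038 K/W
Q = ΔT / R_total = 373 / 0.1038

Q ≈ 3600 W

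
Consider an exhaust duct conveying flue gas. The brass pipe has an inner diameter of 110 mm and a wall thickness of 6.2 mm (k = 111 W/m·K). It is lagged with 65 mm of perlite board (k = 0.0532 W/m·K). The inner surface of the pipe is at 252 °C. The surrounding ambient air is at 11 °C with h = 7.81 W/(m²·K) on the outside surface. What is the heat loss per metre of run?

Cylindrical conduction, so R = ln(r₂/r₁)/(2πkL) per layer, in series:
R_brass pipe wall = ln(61.2/55)/(2π×111×1) = 1.532×10^-4 K/W
R_perlite board = ln(126.2/61.2)/(2π×0.0532×1) = 2.165 K/W
R_outer film = 1/(h_o·2πr_oL) = 1/(7.81×2π×0.1262×1) = 0.1615 K/W
R_total = 2.327 K/W
Q = ΔT/R_total = 241/2.327

q′ ≈ 104 W/m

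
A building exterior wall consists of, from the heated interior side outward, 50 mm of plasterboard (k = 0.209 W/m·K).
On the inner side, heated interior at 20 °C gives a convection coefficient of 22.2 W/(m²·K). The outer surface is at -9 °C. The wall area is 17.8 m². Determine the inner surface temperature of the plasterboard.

T ≈ 15.4 °C

Model the wall as resistances in series:
R_inner film = 1/(h_i·A) = 1/(22.2×17.8) = 0.002531 K/W
R_plasterboard = L/(kA) = 0.05/(0.209×17.8) = 0.01344 K/W
R_total = 0.01597 K/W;  Q = ΔT/R_total = 29/0.01597 = 1816 W
T_interface = T_inner − Q·ΣR(inner→interface) = 20 − 1820×0.002531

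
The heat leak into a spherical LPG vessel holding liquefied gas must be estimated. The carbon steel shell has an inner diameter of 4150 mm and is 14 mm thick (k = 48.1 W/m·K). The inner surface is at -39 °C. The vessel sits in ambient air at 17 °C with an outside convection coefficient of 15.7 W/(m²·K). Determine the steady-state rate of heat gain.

Each spherical layer contributes R = (1/r_i − 1/r_o)/(4πk):
R_carbon steel shell = (1/2.075 − 1/2.089)/(4π×48.1) = 5.343×10^-6 K/W
R_outer film = 1/(h·4πr_o²) = 1/(15.7×4π×2.089²) = 0.001161 K/W
R_total = 0.001167 K/W
Q = ΔT/R_total = 56/0.001167

Q ≈ 48000 W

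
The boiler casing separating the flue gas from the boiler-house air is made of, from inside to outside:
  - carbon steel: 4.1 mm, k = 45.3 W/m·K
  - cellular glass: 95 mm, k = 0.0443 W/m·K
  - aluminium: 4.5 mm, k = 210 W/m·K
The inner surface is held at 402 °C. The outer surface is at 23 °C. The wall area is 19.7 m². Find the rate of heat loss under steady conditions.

Q ≈ 3480 W

Using the resistance-network approach (series):
R_carbon steel = L/(kA) = 0.0041/(45.3×19.7) = 4.594×10^-6 K/W
R_cellular glass = L/(kA) = 0.095/(0.0443×19.7) = 0.1089 K/W
R_aluminium = L/(kA) = 0.0045/(210×19.7) = 1.088×10^-6 K/W
R_total = 0.1089 K/W
Q = ΔT / R_total = 379 / 0.1089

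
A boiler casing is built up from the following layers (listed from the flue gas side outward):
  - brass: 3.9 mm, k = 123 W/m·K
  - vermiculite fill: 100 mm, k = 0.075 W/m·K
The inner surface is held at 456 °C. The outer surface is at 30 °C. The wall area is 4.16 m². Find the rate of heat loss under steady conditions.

Q ≈ 1330 W

Series thermal resistances:
R_brass = L/(kA) = 0.0039/(123×4.16) = 7.622×10^-6 K/W
R_vermiculite fill = L/(kA) = 0.1/(0.075×4.16) = 0.3205 K/W
R_total = 0.3205 K/W
Q = ΔT / R_total = 426 / 0.3205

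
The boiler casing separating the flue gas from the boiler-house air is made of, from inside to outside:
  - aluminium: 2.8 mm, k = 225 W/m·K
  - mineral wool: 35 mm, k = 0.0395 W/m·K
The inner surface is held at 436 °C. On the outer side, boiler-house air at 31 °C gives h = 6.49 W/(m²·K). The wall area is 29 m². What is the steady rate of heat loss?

Q ≈ 11300 W

Thermal resistances in series:
R_aluminium = L/(kA) = 0.0028/(225×29) = 4.291×10^-7 K/W
R_mineral wool = L/(kA) = 0.035/(0.0395×29) = 0.03055 K/W
R_outer film = 1/(h_o·A) = 1/(6.49×29) = 0.005313 K/W
R_total = 0.03587 K/W
Q = ΔT / R_total = 405 / 0.03587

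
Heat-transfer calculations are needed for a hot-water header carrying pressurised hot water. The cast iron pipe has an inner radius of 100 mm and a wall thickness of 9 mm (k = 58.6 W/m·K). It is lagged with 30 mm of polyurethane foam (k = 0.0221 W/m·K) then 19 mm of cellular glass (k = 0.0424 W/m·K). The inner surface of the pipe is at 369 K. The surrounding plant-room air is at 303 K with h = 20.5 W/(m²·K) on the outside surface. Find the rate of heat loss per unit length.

Cylindrical conduction, so R = ln(r₂/r₁)/(2πkL) per layer, in series:
R_cast iron pipe wall = ln(109/100)/(2π×58.6×1) = 2.341×10^-4 K/W
R_polyurethane foam = ln(139/109)/(2π×0.0221×1) = 1.751 K/W
R_cellular glass = ln(158/139)/(2π×0.0424×1) = 0.4809 K/W
R_outer film = 1/(h_o·2πr_oL) = 1/(20.5×2π×0.158×1) = 0.04914 K/W
R_total = 2.281 K/W
Q = ΔT/R_total = 66/2.281

q′ ≈ 28.9 W/m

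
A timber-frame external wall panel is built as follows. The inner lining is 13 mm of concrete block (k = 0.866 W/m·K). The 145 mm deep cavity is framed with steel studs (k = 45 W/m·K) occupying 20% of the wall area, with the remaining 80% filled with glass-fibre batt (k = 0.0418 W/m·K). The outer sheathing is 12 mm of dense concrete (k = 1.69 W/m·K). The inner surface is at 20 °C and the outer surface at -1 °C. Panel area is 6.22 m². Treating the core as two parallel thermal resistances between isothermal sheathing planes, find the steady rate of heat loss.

Q ≈ 3420 W

Sheathing layers in series; stud and cavity paths in parallel between them.
R_inner = 0.013/(0.866×6.22) = 0.002413 K/W
R_stud  = 0.145/(45×0.2×6.22) = 0.00259 K/W
R_cav   = 0.145/(0.0418×0.8×6.22) = 0.6971 K/W
1/R_core = 1/R_stud + 1/R_cav → R_core = 0.002581 K/W
R_outer = 0.012/(1.69×6.22) = 0.001142 K/W
R_total = 0.006136 K/W
Q = ΔT/R_total = 21/0.006136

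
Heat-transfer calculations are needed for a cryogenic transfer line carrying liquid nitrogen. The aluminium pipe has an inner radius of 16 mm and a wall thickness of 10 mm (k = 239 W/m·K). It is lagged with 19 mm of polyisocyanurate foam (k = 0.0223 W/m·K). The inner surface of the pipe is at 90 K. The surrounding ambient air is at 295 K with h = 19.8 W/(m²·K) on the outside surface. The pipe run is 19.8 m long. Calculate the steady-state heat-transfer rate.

Q ≈ 991 W

Cylindrical conduction, so R = ln(r₂/r₁)/(2πkL) per layer, in series:
R_aluminium pipe wall = ln(26/16)/(2π×239×19.8) = 1.633×10^-5 K/W
R_polyisocyanurate foam = ln(45/26)/(2π×0.0223×19.8) = 0.1977 K/W
R_outer film = 1/(h_o·2πr_oL) = 1/(19.8×2π×0.045×19.8) = 0.009021 K/W
R_total = 0.2068 K/W
Q = ΔT/R_total = 205/0.2068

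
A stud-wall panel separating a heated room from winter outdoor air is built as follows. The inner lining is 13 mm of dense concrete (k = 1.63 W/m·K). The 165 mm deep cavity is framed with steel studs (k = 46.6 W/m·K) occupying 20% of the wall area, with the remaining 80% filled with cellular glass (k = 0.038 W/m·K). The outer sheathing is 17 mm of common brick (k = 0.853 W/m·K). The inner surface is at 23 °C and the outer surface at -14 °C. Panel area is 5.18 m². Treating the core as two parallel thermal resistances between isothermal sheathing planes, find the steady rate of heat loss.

Q ≈ 4210 W

Sheathing layers in series; stud and cavity paths in parallel between them.
R_inner = 0.013/(1.63×5.18) = 0.00154 K/W
R_stud  = 0.165/(46.6×0.2×5.18) = 0.003418 K/W
R_cav   = 0.165/(0.038×0.8×5.18) = 1.048 K/W
1/R_core = 1/R_stud + 1/R_cav → R_core = 0.003407 K/W
R_outer = 0.017/(0.853×5.18) = 0.003847 K/W
R_total = 0.008794 K/W
Q = ΔT/R_total = 37/0.008794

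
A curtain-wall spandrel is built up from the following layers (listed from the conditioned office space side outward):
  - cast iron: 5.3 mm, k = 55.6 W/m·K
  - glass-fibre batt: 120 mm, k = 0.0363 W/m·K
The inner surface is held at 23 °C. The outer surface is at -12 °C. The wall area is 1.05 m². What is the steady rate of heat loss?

Q ≈ 11.1 W

Treating each layer as a thermal resistance in series:
R_cast iron = L/(kA) = 0.0053/(55.6×1.05) = 9.078×10^-5 K/W
R_glass-fibre batt = L/(kA) = 0.12/(0.0363×1.05) = 3.148 K/W
R_total = 3.148 K/W
Q = ΔT / R_total = 35 / 3.148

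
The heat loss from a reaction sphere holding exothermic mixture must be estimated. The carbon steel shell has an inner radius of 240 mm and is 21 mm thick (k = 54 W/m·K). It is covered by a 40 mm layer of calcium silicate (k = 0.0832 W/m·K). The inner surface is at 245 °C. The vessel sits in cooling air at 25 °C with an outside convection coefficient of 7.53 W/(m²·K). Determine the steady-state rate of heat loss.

For a spherical shell R = (1/r₁ − 1/r₂)/(4πk); film R = 1/(h·4πr²). In series:
R_carbon steel shell = (1/0.24 − 1/0.261)/(4π×54) = 4.94×10^-4 K/W
R_calcium silicate = (1/0.261 − 1/0.301)/(4π×0.0832) = 0.487 K/W
R_outer film = 1/(h·4πr_o²) = 1/(7.53×4π×0.301²) = 0.1166 K/W
R_total = 0.6041 K/W
Q = ΔT/R_total = 220/0.6041

Q ≈ 364 W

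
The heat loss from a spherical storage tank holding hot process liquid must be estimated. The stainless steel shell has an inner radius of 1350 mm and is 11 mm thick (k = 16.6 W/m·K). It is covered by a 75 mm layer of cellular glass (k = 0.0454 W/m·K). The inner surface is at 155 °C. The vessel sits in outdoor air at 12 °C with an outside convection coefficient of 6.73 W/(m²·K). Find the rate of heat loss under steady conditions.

Q ≈ 1960 W

Radial (spherical) resistances in series:
R_stainless steel shell = (1/1.35 − 1/1.361)/(4π×16.6) = 2.87×10^-5 K/W
R_cellular glass = (1/1.361 − 1/1.436)/(4π×0.0454) = 0.06726 K/W
R_outer film = 1/(h·4πr_o²) = 1/(6.73×4π×1.436²) = 0.005734 K/W
R_total = 0.07303 K/W
Q = ΔT/R_total = 143/0.07303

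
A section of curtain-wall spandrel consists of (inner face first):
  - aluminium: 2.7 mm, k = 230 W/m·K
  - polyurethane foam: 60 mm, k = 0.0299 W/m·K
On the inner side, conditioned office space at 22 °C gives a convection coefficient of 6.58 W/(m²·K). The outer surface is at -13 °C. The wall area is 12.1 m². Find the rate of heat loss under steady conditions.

Using the resistance-network approach (series):
R_inner film = 1/(h_i·A) = 1/(6.58×12.1) = 0.01256 K/W
R_aluminium = L/(kA) = 0.0027/(230×12.1) = 9.702×10^-7 K/W
R_polyurethane foam = L/(kA) = 0.06/(0.0299×12.1) = 0.1658 K/W
R_total = 0.1784 K/W
Q = ΔT / R_total = 35 / 0.1784

Q ≈ 196 W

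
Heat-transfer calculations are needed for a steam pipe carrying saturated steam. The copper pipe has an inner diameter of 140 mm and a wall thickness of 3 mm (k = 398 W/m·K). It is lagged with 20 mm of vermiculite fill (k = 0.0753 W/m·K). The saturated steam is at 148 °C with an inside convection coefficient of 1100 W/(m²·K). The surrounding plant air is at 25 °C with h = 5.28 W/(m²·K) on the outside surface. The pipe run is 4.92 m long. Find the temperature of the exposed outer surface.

Cylindrical conduction, so R = ln(r₂/r₁)/(2πkL) per layer, in series:
R_inner film = 1/(h_i·2πr₁L) = 1/(1100×2π×0.07×4.92) = 4.201×10^-4 K/W
R_copper pipe wall = ln(73/70)/(2π×398×4.92) = 3.411×10^-6 K/W
R_vermiculite fill = ln(93/73)/(2π×0.0753×4.92) = 0.104 K/W
R_outer film = 1/(h_o·2πr_oL) = 1/(5.28×2π×0.093×4.92) = 0.06588 K/W
R_total = 0.1703 K/W
Q = ΔT/R_total = 123/0.1703
Q = 722 W
T_interface = T_inner − Q·ΣR(inner→interface) = 148 − 722×0.1044

T ≈ 72.6 °C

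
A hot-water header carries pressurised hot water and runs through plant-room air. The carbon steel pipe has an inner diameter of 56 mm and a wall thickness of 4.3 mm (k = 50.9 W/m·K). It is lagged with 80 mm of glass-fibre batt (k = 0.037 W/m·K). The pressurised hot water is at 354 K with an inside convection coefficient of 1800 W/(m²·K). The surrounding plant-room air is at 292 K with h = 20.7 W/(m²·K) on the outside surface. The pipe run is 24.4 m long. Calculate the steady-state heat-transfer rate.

Radial resistances (cylindrical: R_cond = ln(r_o/r_i)/(2πkL), R_conv = 1/(h·2πrL)):
R_inner film = 1/(h_i·2πr₁L) = 1/(1800×2π×0.028×24.4) = 1.294×10^-4 K/W
R_carbon steel pipe wall = ln(32.3/28)/(2π×50.9×24.4) = 1.831×10^-5 K/W
R_glass-fibre batt = ln(112.3/32.3)/(2π×0.037×24.4) = 0.2197 K/W
R_outer film = 1/(h_o·2πr_oL) = 1/(20.7×2π×0.1123×24.4) = 0.002806 K/W
R_total = 0.2226 K/W
Q = ΔT/R_total = 62/0.2226

Q ≈ 278 W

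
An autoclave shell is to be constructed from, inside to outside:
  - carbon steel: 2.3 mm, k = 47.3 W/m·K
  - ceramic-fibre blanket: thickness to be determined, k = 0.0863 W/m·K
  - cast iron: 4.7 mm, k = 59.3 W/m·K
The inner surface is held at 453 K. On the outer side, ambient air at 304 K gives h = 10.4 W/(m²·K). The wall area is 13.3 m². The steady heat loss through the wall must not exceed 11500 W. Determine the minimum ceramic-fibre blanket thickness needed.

Series thermal resistances:
R_carbon steel = L/(kA) = 0.0023/(47.3×13.3) = 3.656×10^-6 K/W
R_cast iron = L/(kA) = 0.0047/(59.3×13.3) = 5.959×10^-6 K/W
R_outer film = 1/(h_o·A) = 1/(10.4×13.3) = 0.00723 K/W
Sum of the known resistances R_other = 0.007239 K/W
Required total resistance R_tot = ΔT/Q_allow = 149/11500 = 0.01296 K/W
R_ceramic-fibre blanket = R_tot − R_other = 0.005717 K/W
L = R·k·A = 0.005717×0.0863×13.3

L ≈ 6.56 mm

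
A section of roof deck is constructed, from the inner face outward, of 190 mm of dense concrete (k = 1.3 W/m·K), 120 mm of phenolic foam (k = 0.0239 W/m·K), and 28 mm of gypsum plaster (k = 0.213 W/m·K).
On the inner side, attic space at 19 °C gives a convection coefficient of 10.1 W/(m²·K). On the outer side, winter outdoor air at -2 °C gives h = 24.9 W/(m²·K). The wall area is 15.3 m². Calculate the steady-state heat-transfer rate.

Q ≈ 59.1 W

Model the wall as resistances in series:
R_inner film = 1/(h_i·A) = 1/(10.1×15.3) = 0.006471 K/W
R_dense concrete = L/(kA) = 0.19/(1.3×15.3) = 0.009553 K/W
R_phenolic foam = L/(kA) = 0.12/(0.0239×15.3) = 0.3282 K/W
R_gypsum plaster = L/(kA) = 0.028/(0.213×15.3) = 0.008592 K/W
R_outer film = 1/(h_o·A) = 1/(24.9×15.3) = 0.002625 K/W
R_total = 0.3554 K/W
Q = ΔT / R_total = 21 / 0.3554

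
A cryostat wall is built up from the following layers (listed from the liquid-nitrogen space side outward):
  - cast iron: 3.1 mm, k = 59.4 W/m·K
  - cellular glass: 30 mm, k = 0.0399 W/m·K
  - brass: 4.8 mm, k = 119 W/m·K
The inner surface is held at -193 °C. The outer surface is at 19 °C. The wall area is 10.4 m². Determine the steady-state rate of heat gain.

Q ≈ 2930 W

Thermal resistances in series:
R_cast iron = L/(kA) = 0.0031/(59.4×10.4) = 5.018×10^-6 K/W
R_cellular glass = L/(kA) = 0.03/(0.0399×10.4) = 0.0723 K/W
R_brass = L/(kA) = 0.0048/(119×10.4) = 3.878×10^-6 K/W
R_total = 0.07231 K/W
Q = ΔT / R_total = 212 / 0.07231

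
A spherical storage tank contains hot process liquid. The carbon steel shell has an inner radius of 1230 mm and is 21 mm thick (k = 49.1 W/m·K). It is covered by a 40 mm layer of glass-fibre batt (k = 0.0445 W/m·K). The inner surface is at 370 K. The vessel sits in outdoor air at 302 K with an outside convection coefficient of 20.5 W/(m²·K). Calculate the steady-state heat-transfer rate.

Q ≈ 1460 W

Spherical conduction: R = (1/r_in − 1/r_out)/(4πk) per layer; series-sum.
R_carbon steel shell = (1/1.23 − 1/1.251)/(4π×49.1) = 2.212×10^-5 K/W
R_glass-fibre batt = (1/1.251 − 1/1.291)/(4π×0.0445) = 0.04429 K/W
R_outer film = 1/(h·4πr_o²) = 1/(20.5×4π×1.291²) = 0.002329 K/W
R_total = 0.04664 K/W
Q = ΔT/R_total = 68/0.04664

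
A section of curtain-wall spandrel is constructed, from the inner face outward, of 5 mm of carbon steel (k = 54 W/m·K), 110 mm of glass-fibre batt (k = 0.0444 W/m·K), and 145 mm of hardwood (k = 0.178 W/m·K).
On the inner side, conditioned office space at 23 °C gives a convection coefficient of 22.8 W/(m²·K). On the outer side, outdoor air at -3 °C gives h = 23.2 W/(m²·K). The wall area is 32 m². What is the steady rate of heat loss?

Series thermal resistances:
R_inner film = 1/(h_i·A) = 1/(22.8×32) = 0.001371 K/W
R_carbon steel = L/(kA) = 0.005/(54×32) = 2.894×10^-6 K/W
R_glass-fibre batt = L/(kA) = 0.11/(0.0444×32) = 0.07742 K/W
R_hardwood = L/(kA) = 0.145/(0.178×32) = 0.02546 K/W
R_outer film = 1/(h_o·A) = 1/(23.2×32) = 0.001347 K/W
R_total = 0.1056 K/W
Q = ΔT / R_total = 26 / 0.1056

Q ≈ 246 W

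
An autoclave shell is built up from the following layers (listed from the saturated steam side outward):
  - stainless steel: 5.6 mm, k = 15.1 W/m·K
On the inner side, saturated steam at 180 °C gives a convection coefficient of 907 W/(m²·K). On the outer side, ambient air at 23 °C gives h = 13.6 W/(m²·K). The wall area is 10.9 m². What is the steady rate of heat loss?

Q ≈ 22800 W

Treating each layer as a thermal resistance in series:
R_inner film = 1/(h_i·A) = 1/(907×10.9) = 1.012×10^-4 K/W
R_stainless steel = L/(kA) = 0.0056/(15.1×10.9) = 3.402×10^-5 K/W
R_outer film = 1/(h_o·A) = 1/(13.6×10.9) = 0.006746 K/W
R_total = 0.006881 K/W
Q = ΔT / R_total = 157 / 0.006881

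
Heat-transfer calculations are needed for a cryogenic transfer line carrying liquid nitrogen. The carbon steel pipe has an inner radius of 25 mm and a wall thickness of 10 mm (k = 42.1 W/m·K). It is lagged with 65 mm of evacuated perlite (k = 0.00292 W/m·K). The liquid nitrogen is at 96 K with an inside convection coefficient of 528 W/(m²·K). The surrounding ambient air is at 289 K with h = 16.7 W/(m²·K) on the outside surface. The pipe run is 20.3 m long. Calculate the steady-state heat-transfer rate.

Q ≈ 68.3 W

Per-layer cylindrical resistances, series-summed:
R_inner film = 1/(h_i·2πr₁L) = 1/(528×2π×0.025×20.3) = 5.94×10^-4 K/W
R_carbon steel pipe wall = ln(35/25)/(2π×42.1×20.3) = 6.266×10^-5 K/W
R_evacuated perlite = ln(100/35)/(2π×0.00292×20.3) = 2.819 K/W
R_outer film = 1/(h_o·2πr_oL) = 1/(16.7×2π×0.1×20.3) = 0.004695 K/W
R_total = 2.824 K/W
Q = ΔT/R_total = 193/2.824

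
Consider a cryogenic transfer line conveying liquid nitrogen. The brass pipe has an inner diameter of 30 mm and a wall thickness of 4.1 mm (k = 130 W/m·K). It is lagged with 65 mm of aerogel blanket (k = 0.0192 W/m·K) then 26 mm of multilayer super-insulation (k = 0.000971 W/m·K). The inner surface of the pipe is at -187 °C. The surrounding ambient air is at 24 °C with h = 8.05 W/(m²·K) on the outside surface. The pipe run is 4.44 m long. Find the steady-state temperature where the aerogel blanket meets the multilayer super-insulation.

T ≈ -141 °C

Cylindrical conduction, so R = ln(r₂/r₁)/(2πkL) per layer, in series:
R_brass pipe wall = ln(19.1/15)/(2π×130×4.44) = 6.663×10^-5 K/W
R_aerogel blanket = ln(84.1/19.1)/(2π×0.0192×4.44) = 2.767 K/W
R_multilayer super-insulation = ln(110.1/84.1)/(2π×0.000971×4.44) = 9.945 K/W
R_outer film = 1/(h_o·2πr_oL) = 1/(8.05×2π×0.1101×4.44) = 0.04044 K/W
R_total = 12.75 K/W
Q = ΔT/R_total = 211/12.75
Q = 16.5 W
T_interface = T_inner + Q·ΣR(inner→interface) = -187 + 16.5×2.768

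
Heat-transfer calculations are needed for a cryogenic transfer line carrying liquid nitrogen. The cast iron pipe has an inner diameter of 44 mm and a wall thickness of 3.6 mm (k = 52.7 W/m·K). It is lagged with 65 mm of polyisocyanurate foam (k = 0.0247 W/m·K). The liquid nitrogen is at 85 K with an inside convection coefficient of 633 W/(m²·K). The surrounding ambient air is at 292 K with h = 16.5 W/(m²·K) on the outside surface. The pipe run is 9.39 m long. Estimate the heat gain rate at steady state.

Q ≈ 235 W

Per-layer cylindrical resistances, series-summed:
R_inner film = 1/(h_i·2πr₁L) = 1/(633×2π×0.022×9.39) = 0.001217 K/W
R_cast iron pipe wall = ln(25.6/22)/(2π×52.7×9.39) = 4.874×10^-5 K/W
R_polyisocyanurate foam = ln(90.6/25.6)/(2π×0.0247×9.39) = 0.8673 K/W
R_outer film = 1/(h_o·2πr_oL) = 1/(16.5×2π×0.0906×9.39) = 0.01134 K/W
R_total = 0.8799 K/W
Q = ΔT/R_total = 207/0.8799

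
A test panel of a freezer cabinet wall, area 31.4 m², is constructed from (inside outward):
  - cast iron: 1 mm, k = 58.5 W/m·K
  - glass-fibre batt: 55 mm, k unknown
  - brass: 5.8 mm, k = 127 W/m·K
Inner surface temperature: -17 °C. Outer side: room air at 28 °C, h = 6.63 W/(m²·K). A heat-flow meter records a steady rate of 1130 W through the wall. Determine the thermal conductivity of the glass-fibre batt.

k ≈ 0.05 W/(m·K)

Treating each layer as a thermal resistance in series:
R_cast iron = L/(kA) = 0.001/(58.5×31.4) = 5.444×10^-7 K/W
R_brass = L/(kA) = 0.0058/(127×31.4) = 1.454×10^-6 K/W
R_outer film = 1/(h_o·A) = 1/(6.63×31.4) = 0.004803 K/W
Sum of known resistances R_other = 0.004805 K/W
Total R = ΔT/Q = 45/1130 = 0.03982 K/W
R_glass-fibre batt = R_total − R_other = 0.03502 K/W
k = L/(R·A) = 0.055/(0.03502×31.4)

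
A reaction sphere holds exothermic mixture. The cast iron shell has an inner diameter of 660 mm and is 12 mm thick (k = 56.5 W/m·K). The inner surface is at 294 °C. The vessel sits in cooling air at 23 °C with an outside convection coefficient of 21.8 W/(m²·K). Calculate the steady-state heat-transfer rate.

Q ≈ 8640 W

Radial (spherical) resistances in series:
R_cast iron shell = (1/0.33 − 1/0.342)/(4π×56.5) = 1.498×10^-4 K/W
R_outer film = 1/(h·4πr_o²) = 1/(21.8×4π×0.342²) = 0.03121 K/W
R_total = 0.03136 K/W
Q = ΔT/R_total = 271/0.03136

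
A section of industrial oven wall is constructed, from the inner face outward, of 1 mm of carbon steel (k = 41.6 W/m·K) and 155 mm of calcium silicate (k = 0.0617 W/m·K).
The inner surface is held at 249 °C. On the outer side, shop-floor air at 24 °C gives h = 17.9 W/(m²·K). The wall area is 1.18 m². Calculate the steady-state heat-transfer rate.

Using the resistance-network approach (series):
R_carbon steel = L/(kA) = 0.001/(41.6×1.18) = 2.037×10^-5 K/W
R_calcium silicate = L/(kA) = 0.155/(0.0617×1.18) = 2.129 K/W
R_outer film = 1/(h_o·A) = 1/(17.9×1.18) = 0.04734 K/W
R_total = 2.176 K/W
Q = ΔT / R_total = 225 / 2.176

Q ≈ 103 W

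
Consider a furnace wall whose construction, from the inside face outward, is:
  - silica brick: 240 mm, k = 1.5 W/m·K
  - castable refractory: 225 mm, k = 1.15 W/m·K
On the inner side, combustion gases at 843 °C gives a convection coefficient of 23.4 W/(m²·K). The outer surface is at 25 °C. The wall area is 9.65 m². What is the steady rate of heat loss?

Thermal resistances in series:
R_inner film = 1/(h_i·A) = 1/(23.4×9.65) = 0.004429 K/W
R_silica brick = L/(kA) = 0.24/(1.5×9.65) = 0.01658 K/W
R_castable refractory = L/(kA) = 0.225/(1.15×9.65) = 0.02027 K/W
R_total = 0.04128 K/W
Q = ΔT / R_total = 818 / 0.04128

Q ≈ 19800 W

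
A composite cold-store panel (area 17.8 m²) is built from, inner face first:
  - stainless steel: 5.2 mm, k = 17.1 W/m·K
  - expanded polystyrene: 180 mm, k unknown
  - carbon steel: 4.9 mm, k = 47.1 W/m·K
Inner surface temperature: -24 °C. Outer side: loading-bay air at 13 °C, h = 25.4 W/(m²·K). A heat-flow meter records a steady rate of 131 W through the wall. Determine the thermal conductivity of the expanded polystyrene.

k ≈ 0.0361 W/(m·K)

Treating each layer as a thermal resistance in series:
R_stainless steel = L/(kA) = 0.0052/(17.1×17.8) = 1.708×10^-5 K/W
R_carbon steel = L/(kA) = 0.0049/(47.1×17.8) = 5.845×10^-6 K/W
R_outer film = 1/(h_o·A) = 1/(25.4×17.8) = 0.002212 K/W
Sum of known resistances R_other = 0.002235 K/W
Total R = ΔT/Q = 37/131 = 0.2824 K/W
R_expanded polystyrene = R_total − R_other = 0.2802 K/W
k = L/(R·A) = 0.18/(0.2802×17.8)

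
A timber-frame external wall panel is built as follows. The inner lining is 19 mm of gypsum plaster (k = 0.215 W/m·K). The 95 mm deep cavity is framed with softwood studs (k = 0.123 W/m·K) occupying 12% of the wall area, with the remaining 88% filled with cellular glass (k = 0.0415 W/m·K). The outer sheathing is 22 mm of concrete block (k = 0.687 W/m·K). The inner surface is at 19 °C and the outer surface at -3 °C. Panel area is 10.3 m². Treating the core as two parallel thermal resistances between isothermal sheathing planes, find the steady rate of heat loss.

Sheathing layers in series; stud and cavity paths in parallel between them.
R_inner = 0.019/(0.215×10.3) = 0.00858 K/W
R_stud  = 0.095/(0.123×0.12×10.3) = 0.6249 K/W
R_cav   = 0.095/(0.0415×0.88×10.3) = 0.2526 K/W
1/R_core = 1/R_stud + 1/R_cav → R_core = 0.1799 K/W
R_outer = 0.022/(0.687×10.3) = 0.003109 K/W
R_total = 0.1916 K/W
Q = ΔT/R_total = 22/0.1916

Q ≈ 115 W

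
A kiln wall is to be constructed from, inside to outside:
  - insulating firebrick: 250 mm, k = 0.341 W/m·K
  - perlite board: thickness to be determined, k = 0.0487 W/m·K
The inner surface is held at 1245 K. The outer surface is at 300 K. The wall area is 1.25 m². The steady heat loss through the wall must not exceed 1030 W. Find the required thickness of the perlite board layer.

Model the wall as resistances in series:
R_insulating firebrick = L/(kA) = 0.25/(0.341×1.25) = 0.5865 K/W
Sum of the known resistances R_other = 0.5865 K/W
Required total resistance R_tot = ΔT/Q_allow = 945/1030 = 0.9175 K/W
R_perlite board = R_tot − R_other = 0.331 K/W
L = R·k·A = 0.331×0.0487×1.25

L ≈ 20.1 mm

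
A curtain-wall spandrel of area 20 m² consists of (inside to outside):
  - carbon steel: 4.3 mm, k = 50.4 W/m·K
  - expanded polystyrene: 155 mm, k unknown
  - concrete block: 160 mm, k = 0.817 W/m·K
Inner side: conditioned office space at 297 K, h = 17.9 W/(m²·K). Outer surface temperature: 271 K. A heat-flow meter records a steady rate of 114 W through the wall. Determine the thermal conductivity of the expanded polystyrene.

k ≈ 0.036 W/(m·K)

Series thermal resistances:
R_inner film = 1/(h_i·A) = 1/(17.9×20) = 0.002793 K/W
R_carbon steel = L/(kA) = 0.0043/(50.4×20) = 4.266×10^-6 K/W
R_concrete block = L/(kA) = 0.16/(0.817×20) = 0.009792 K/W
Sum of known resistances R_other = 0.01259 K/W
Total R = ΔT/Q = 26/114 = 0.2281 K/W
R_expanded polystyrene = R_total − R_other = 0.2155 K/W
k = L/(R·A) = 0.155/(0.2155×20)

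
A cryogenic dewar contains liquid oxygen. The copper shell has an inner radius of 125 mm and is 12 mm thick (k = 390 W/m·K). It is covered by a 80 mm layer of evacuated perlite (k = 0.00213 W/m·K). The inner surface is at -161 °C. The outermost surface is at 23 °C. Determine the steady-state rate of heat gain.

Q ≈ 1.83 W

Spherical conduction: R = (1/r_in − 1/r_out)/(4πk) per layer; series-sum.
R_copper shell = (1/0.125 − 1/0.137)/(4π×390) = 1.43×10^-4 K/W
R_evacuated perlite = (1/0.137 − 1/0.217)/(4π×0.00213) = 100.5 K/W
R_total = 100.5 K/W
Q = ΔT/R_total = 184/100.5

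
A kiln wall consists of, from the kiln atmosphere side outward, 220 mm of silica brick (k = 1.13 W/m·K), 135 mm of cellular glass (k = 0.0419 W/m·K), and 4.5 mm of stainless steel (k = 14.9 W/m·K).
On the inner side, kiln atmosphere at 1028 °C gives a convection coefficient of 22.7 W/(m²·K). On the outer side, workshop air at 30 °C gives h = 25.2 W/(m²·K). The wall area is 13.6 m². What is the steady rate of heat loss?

Series thermal resistances:
R_inner film = 1/(h_i·A) = 1/(22.7×13.6) = 0.003239 K/W
R_silica brick = L/(kA) = 0.22/(1.13×13.6) = 0.01432 K/W
R_cellular glass = L/(kA) = 0.135/(0.0419×13.6) = 0.2369 K/W
R_stainless steel = L/(kA) = 0.0045/(14.9×13.6) = 2.221×10^-5 K/W
R_outer film = 1/(h_o·A) = 1/(25.2×13.6) = 0.002918 K/W
R_total = 0.2574 K/W
Q = ΔT / R_total = 998 / 0.2574

Q ≈ 3880 W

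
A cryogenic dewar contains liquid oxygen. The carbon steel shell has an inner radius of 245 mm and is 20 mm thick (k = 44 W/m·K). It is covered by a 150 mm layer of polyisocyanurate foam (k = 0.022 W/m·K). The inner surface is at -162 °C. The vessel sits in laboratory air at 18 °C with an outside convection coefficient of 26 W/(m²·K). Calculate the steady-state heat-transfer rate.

Q ≈ 36.3 W

Each spherical layer contributes R = (1/r_i − 1/r_o)/(4πk):
R_carbon steel shell = (1/0.245 − 1/0.265)/(4π×44) = 5.571×10^-4 K/W
R_polyisocyanurate foam = (1/0.265 − 1/0.415)/(4π×0.022) = 4.934 K/W
R_outer film = 1/(h·4πr_o²) = 1/(26×4π×0.415²) = 0.01777 K/W
R_total = 4.952 K/W
Q = ΔT/R_total = 180/4.952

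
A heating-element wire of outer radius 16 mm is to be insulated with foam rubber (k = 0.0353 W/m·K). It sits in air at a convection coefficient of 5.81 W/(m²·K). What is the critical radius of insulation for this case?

For a cylinder r_cr = k/h = 0.0353/5.81
r_cr = 6.08 mm; since the bare radius (16 mm) is above r_cr, any added insulation will reduce heat loss.

r_cr ≈ 6.08 mm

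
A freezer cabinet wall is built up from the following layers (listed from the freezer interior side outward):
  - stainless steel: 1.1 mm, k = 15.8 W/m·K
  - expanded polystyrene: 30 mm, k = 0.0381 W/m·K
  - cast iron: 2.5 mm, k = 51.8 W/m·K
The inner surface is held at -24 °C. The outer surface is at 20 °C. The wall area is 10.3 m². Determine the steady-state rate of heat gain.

Q ≈ 575 W

Series thermal resistances:
R_stainless steel = L/(kA) = 0.0011/(15.8×10.3) = 6.759×10^-6 K/W
R_expanded polystyrene = L/(kA) = 0.03/(0.0381×10.3) = 0.07645 K/W
R_cast iron = L/(kA) = 0.0025/(51.8×10.3) = 4.686×10^-6 K/W
R_total = 0.07646 K/W
Q = ΔT / R_total = 44 / 0.07646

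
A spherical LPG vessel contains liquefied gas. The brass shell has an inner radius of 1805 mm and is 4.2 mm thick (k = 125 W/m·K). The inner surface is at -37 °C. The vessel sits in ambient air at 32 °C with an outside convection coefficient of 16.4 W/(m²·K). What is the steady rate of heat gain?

Q ≈ 46500 W

Spherical conduction: R = (1/r_in − 1/r_out)/(4πk) per layer; series-sum.
R_brass shell = (1/1.805 − 1/1.8092)/(4π×125) = 8.188×10^-7 K/W
R_outer film = 1/(h·4πr_o²) = 1/(16.4×4π×1.8092²) = 0.001482 K/W
R_total = 0.001483 K/W
Q = ΔT/R_total = 69/0.001483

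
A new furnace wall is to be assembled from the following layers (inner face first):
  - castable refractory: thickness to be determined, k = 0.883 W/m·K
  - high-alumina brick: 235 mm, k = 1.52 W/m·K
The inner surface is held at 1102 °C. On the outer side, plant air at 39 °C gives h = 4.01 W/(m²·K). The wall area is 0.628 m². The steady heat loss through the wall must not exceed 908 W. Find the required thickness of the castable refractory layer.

L ≈ 292 mm

Thermal resistances in series:
R_high-alumina brick = L/(kA) = 0.235/(1.52×0.628) = 0.2462 K/W
R_outer film = 1/(h_o·A) = 1/(4.01×0.628) = 0.3971 K/W
Sum of the known resistances R_other = 0.6433 K/W
Required total resistance R_tot = ΔT/Q_allow = 1063/908 = 1.171 K/W
R_castable refractory = R_tot − R_other = 0.5274 K/W
L = R·k·A = 0.5274×0.883×0.628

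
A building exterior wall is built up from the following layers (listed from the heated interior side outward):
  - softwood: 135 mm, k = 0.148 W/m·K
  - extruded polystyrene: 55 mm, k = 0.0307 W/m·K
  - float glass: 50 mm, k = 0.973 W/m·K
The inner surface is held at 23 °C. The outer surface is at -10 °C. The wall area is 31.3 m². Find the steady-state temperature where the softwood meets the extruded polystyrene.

T ≈ 12.1 °C

Using the resistance-network approach (series):
R_softwood = L/(kA) = 0.135/(0.148×31.3) = 0.02914 K/W
R_extruded polystyrene = L/(kA) = 0.055/(0.0307×31.3) = 0.05724 K/W
R_float glass = L/(kA) = 0.05/(0.973×31.3) = 0.001642 K/W
R_total = 0.08802 K/W;  Q = ΔT/R_total = 33/0.08802 = 374.9 W
T_interface = T_inner − Q·ΣR(inner→interface) = 23 − 375×0.02914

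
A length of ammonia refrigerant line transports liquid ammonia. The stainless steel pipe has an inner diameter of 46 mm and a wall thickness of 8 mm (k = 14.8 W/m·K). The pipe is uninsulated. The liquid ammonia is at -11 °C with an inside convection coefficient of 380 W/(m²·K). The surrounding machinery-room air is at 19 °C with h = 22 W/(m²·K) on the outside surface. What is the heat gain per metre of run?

Per-layer cylindrical resistances, series-summed:
R_inner film = 1/(h_i·2πr₁L) = 1/(380×2π×0.023×1) = 0.01821 K/W
R_stainless steel pipe wall = ln(31/23)/(2π×14.8×1) = 0.00321 K/W
R_outer film = 1/(h_o·2πr_oL) = 1/(22×2π×0.031×1) = 0.2334 K/W
R_total = 0.2548 K/W
Q = ΔT/R_total = 30/0.2548

q′ ≈ 118 W/m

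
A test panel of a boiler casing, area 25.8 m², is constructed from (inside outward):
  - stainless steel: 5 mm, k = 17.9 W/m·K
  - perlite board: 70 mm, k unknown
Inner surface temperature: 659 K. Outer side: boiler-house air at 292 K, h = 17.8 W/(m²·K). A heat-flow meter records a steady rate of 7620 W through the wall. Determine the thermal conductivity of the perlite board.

k ≈ 0.059 W/(m·K)

Thermal resistances in series:
R_stainless steel = L/(kA) = 0.005/(17.9×25.8) = 1.083×10^-5 K/W
R_outer film = 1/(h_o·A) = 1/(17.8×25.8) = 0.002178 K/W
Sum of known resistances R_other = 0.002188 K/W
Total R = ΔT/Q = 367/7620 = 0.04816 K/W
R_perlite board = R_total − R_other = 0.04597 K/W
k = L/(R·A) = 0.07/(0.04597×25.8)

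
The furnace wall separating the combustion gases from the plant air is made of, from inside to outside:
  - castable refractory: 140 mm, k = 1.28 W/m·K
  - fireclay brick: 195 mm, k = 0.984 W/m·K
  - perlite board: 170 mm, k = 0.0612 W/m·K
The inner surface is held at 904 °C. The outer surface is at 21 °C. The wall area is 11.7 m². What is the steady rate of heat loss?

Thermal resistances in series:
R_castable refractory = L/(kA) = 0.14/(1.28×11.7) = 0.009348 K/W
R_fireclay brick = L/(kA) = 0.195/(0.984×11.7) = 0.01694 K/W
R_perlite board = L/(kA) = 0.17/(0.0612×11.7) = 0.2374 K/W
R_total = 0.2637 K/W
Q = ΔT / R_total = 883 / 0.2637

Q ≈ 3350 W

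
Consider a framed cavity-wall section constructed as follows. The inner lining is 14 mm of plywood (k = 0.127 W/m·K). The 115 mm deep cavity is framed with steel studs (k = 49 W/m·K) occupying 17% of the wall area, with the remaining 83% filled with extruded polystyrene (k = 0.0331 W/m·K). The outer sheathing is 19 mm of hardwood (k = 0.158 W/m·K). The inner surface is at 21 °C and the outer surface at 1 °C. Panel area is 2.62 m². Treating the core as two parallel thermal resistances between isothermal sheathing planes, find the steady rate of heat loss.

Q ≈ 215 W

Sheathing layers in series; stud and cavity paths in parallel between them.
R_inner = 0.014/(0.127×2.62) = 0.04207 K/W
R_stud  = 0.115/(49×0.17×2.62) = 0.005269 K/W
R_cav   = 0.115/(0.0331×0.83×2.62) = 1.598 K/W
1/R_core = 1/R_stud + 1/R_cav → R_core = 0.005252 K/W
R_outer = 0.019/(0.158×2.62) = 0.0459 K/W
R_total = 0.09323 K/W
Q = ΔT/R_total = 20/0.09323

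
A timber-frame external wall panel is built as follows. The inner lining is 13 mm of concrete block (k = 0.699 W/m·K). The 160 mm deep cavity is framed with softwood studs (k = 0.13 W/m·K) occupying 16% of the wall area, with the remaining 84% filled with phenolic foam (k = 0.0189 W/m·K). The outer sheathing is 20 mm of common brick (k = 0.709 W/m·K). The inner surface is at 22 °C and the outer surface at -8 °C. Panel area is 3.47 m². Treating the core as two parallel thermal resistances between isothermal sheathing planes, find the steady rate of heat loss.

Sheathing layers in series; stud and cavity paths in parallel between them.
R_inner = 0.013/(0.699×3.47) = 0.00536 K/W
R_stud  = 0.16/(0.13×0.16×3.47) = 2.217 K/W
R_cav   = 0.16/(0.0189×0.84×3.47) = 2.904 K/W
1/R_core = 1/R_stud + 1/R_cav → R_core = 1.257 K/W
R_outer = 0.02/(0.709×3.47) = 0.008129 K/W
R_total = 1.271 K/W
Q = ΔT/R_total = 30/1.271

Q ≈ 23.6 W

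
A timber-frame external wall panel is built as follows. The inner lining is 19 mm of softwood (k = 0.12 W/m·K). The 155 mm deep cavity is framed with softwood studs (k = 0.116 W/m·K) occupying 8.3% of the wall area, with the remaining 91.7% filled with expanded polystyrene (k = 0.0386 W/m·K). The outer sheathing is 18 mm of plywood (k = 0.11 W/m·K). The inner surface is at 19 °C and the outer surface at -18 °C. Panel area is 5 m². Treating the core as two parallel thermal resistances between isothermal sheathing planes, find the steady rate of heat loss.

Sheathing layers in series; stud and cavity paths in parallel between them.
R_inner = 0.019/(0.12×5) = 0.03167 K/W
R_stud  = 0.155/(0.116×0.083×5) = 3.22 K/W
R_cav   = 0.155/(0.0386×0.917×5) = 0.8758 K/W
1/R_core = 1/R_stud + 1/R_cav → R_core = 0.6885 K/W
R_outer = 0.018/(0.11×5) = 0.03273 K/W
R_total = 0.7529 K/W
Q = ΔT/R_total = 37/0.7529

Q ≈ 49.1 W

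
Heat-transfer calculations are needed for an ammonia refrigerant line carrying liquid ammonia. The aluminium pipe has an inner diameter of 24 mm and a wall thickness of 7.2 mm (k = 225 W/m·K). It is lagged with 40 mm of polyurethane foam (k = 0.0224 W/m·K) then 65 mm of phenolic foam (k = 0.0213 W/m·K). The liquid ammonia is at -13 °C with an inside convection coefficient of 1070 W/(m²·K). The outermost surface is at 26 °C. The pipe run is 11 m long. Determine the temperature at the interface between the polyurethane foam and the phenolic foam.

T ≈ 10.1 °C

Cylindrical conduction, so R = ln(r₂/r₁)/(2πkL) per layer, in series:
R_inner film = 1/(h_i·2πr₁L) = 1/(1070×2π×0.012×11) = 0.001127 K/W
R_aluminium pipe wall = ln(19.2/12)/(2π×225×11) = 3.022×10^-5 K/W
R_polyurethane foam = ln(59.2/19.2)/(2π×0.0224×11) = 0.7273 K/W
R_phenolic foam = ln(124.2/59.2)/(2π×0.0213×11) = 0.5033 K/W
R_total = 1.232 K/W
Q = ΔT/R_total = 39/1.232
Q = 31.7 W
T_interface = T_inner + Q·ΣR(inner→interface) = -13 + 31.7×0.7285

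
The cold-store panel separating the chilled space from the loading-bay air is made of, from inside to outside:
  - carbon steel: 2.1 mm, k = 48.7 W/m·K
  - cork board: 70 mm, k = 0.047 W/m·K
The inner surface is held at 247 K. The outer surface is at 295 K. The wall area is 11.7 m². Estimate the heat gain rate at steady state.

Q ≈ 377 W

Using the resistance-network approach (series):
R_carbon steel = L/(kA) = 0.0021/(48.7×11.7) = 3.686×10^-6 K/W
R_cork board = L/(kA) = 0.07/(0.047×11.7) = 0.1273 K/W
R_total = 0.1273 K/W
Q = ΔT / R_total = 48 / 0.1273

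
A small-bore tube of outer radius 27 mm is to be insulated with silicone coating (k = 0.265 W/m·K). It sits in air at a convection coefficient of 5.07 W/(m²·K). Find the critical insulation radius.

For a cylinder r_cr = k/h = 0.265/5.07
r_cr = 52.3 mm; since the bare radius (27 mm) is below r_cr, adding a thin layer of insulation will *increase* heat loss.

r_cr ≈ 52.3 mm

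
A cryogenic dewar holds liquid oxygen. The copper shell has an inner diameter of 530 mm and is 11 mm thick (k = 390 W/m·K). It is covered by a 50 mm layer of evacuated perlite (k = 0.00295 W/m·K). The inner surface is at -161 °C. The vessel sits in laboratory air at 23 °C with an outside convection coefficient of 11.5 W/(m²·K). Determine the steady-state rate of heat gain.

Q ≈ 12.2 W

Each spherical layer contributes R = (1/r_i − 1/r_o)/(4πk):
R_copper shell = (1/0.265 − 1/0.276)/(4π×390) = 3.069×10^-5 K/W
R_evacuated perlite = (1/0.276 − 1/0.326)/(4π×0.00295) = 14.99 K/W
R_outer film = 1/(h·4πr_o²) = 1/(11.5×4π×0.326²) = 0.06511 K/W
R_total = 15.06 K/W
Q = ΔT/R_total = 184/15.06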